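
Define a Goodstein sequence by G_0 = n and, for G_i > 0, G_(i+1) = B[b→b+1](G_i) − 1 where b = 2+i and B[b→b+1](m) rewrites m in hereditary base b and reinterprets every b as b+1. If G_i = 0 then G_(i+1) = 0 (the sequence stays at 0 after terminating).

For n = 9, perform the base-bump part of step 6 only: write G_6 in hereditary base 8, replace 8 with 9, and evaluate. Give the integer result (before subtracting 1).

1162263922

step 0: 9 = 2^(2 + 1) + 1; sub 3 for 2: 3^(3 + 1) + 1; = 82; G_1 = 82−1 = 81
step 1: 81 = 3^(3 + 1); sub 4 for 3: 4^(4 + 1); = 1024; G_2 = 1024−1 = 1023
step 2: 1023 = 3·4^4 + 3·4^3 + 3·4^2 + 3·4 + 3; sub 5 for 4: 3·5^5 + 3·5^3 + 3·5^2 + 3·5 + 3; = 9843; G_3 = 9843−1 = 9842
step 3: 9842 = 3·5^5 + 3·5^3 + 3·5^2 + 3·5 + 2; sub 6 for 5: 3·6^6 + 3·6^3 + 3·6^2 + 3·6 + 2; = 140744; G_4 = 140744−1 = 140743
step 4: 140743 = 3·6^6 + 3·6^3 + 3·6^2 + 3·6 + 1; sub 7 for 6: 3·7^7 + 3·7^3 + 3·7^2 + 3·7 + 1; = 2471827; G_5 = 2471827−1 = 2471826
step 5: 2471826 = 3·7^7 + 3·7^3 + 3·7^2 + 3·7; sub 8 for 7: 3·8^8 + 3·8^3 + 3·8^2 + 3·8; = 50333400; G_6 = 50333400−1 = 50333399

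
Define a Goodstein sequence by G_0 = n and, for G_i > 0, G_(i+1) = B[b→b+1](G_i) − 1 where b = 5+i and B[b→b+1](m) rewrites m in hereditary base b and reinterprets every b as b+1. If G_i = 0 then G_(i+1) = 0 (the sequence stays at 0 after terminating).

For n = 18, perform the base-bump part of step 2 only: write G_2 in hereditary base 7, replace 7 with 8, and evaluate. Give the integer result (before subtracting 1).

step 0: 18 = 3·5 + 3; sub 6 for 5: 3·6 + 3; = 21; G_1 = 21−1 = 20
step 1: 20 = 3·6 + 2; sub 7 for 6: 3·7 + 2; = 23; G_2 = 23−1 = 22
step 2: 22 = 3·7 + 1; sub 8 for 7: 3·8 + 1; = 25; G_3 = 25−1 = 24

25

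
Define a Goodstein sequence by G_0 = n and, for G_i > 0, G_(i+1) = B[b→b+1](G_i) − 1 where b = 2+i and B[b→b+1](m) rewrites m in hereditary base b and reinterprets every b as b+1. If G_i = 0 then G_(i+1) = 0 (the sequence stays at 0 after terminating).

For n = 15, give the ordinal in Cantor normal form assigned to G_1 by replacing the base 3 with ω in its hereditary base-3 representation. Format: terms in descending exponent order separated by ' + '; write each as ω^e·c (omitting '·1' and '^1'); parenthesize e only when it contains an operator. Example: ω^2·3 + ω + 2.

ω^(ω + 1) + ω^ω + ω

base 2: 15 = 2^(2 + 1) + 2^2 + 2 + 1; at 3: 3^(3 + 1) + 3^3 + 3 + 1 = 112; next = 111
base 3: 111 = 3^(3 + 1) + 3^3 + 3; at 4: 4^(4 + 1) + 4^4 + 4 = 1284; next = 1283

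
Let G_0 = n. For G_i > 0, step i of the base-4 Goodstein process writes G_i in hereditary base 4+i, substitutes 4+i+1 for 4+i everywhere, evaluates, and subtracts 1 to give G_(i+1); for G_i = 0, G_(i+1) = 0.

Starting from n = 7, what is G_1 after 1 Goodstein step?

[0] 7 ≡ 4 + 3 (base 4). Lift 5: 8. −1: 7.
[1] 7 ≡ 5 + 2 (base 5). Lift 6: 8. −1: 7.

7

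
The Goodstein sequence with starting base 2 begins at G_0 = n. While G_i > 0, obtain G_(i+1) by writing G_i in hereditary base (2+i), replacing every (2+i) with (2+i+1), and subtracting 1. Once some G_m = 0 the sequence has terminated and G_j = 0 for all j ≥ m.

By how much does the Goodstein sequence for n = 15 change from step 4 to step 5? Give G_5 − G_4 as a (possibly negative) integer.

i=0: 15 = 2^(2 + 1) + 2^2 + 2 + 1 (b=2); 2→3: 3^(3 + 1) + 3^3 + 3 + 1 = 112; 112−1 = 111
i=1: 111 = 3^(3 + 1) + 3^3 + 3 (b=3); 3→4: 4^(4 + 1) + 4^4 + 4 = 1284; 1284−1 = 1283
i=2: 1283 = 4^(4 + 1) + 4^4 + 3 (b=4); 4→5: 5^(5 + 1) + 5^5 + 3 = 18753; 18753−1 = 18752
i=3: 18752 = 5^(5 + 1) + 5^5 + 2 (b=5); 5→6: 6^(6 + 1) + 6^6 + 2 = 326594; 326594−1 = 326593
i=4: 326593 = 6^(6 + 1) + 6^6 + 1 (b=6); 6→7: 7^(7 + 1) + 7^7 + 1 = 6588345; 6588345−1 = 6588344

6261751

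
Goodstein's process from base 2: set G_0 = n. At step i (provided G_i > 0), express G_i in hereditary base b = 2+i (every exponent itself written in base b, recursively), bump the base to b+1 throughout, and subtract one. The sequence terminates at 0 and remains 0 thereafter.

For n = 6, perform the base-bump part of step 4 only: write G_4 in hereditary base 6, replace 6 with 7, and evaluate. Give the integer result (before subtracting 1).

(0) 6|_2 = 2^2 + 2 ↦ 3^3 + 3|_3 = 30 ⇒ 29
(1) 29|_3 = 3^3 + 2 ↦ 4^4 + 2|_4 = 258 ⇒ 257
(2) 257|_4 = 4^4 + 1 ↦ 5^5 + 1|_5 = 3126 ⇒ 3125
(3) 3125|_5 = 5^5 ↦ 6^6|_6 = 46656 ⇒ 46655
(4) 46655|_6 = 5·6^5 + 5·6^4 + 5·6^3 + 5·6^2 + 5·6 + 5 ↦ 5·7^5 + 5·7^4 + 5·7^3 + 5·7^2 + 5·7 + 5|_7 = 98040 ⇒ 98039

98040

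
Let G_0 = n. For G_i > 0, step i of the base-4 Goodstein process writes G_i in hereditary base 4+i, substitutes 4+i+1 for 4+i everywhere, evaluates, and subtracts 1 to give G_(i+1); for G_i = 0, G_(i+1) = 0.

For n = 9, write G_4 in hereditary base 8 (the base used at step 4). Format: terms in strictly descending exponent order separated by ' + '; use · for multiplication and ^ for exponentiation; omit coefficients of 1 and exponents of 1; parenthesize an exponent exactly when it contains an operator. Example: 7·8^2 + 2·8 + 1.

base 4: 9 = 2·4 + 1; at 5: 2·5 + 1 = 11; next = 10
base 5: 10 = 2·5; at 6: 2·6 = 12; next = 11
base 6: 11 = 6 + 5; at 7: 7 + 5 = 12; next = 11
base 7: 11 = 7 + 4; at 8: 8 + 4 = 12; next = 11

8 + 3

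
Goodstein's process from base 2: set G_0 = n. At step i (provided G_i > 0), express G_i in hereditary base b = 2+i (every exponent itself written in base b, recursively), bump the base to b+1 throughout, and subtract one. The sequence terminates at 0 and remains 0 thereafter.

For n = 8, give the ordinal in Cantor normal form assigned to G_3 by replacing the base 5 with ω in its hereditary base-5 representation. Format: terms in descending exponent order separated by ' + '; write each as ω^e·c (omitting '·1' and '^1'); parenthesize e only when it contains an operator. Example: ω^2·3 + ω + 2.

ω^ω·2 + ω^2·2 + ω·2

step 0: 8 = 2^(2 + 1); sub 3 for 2: 3^(3 + 1); = 81; G_1 = 81−1 = 80
step 1: 80 = 2·3^3 + 2·3^2 + 2·3 + 2; sub 4 for 3: 2·4^4 + 2·4^2 + 2·4 + 2; = 554; G_2 = 554−1 = 553
step 2: 553 = 2·4^4 + 2·4^2 + 2·4 + 1; sub 5 for 4: 2·5^5 + 2·5^2 + 2·5 + 1; = 6311; G_3 = 6311−1 = 6310
step 3: 6310 = 2·5^5 + 2·5^2 + 2·5; sub 6 for 5: 2·6^6 + 2·6^2 + 2·6; = 93396; G_4 = 93396−1 = 93395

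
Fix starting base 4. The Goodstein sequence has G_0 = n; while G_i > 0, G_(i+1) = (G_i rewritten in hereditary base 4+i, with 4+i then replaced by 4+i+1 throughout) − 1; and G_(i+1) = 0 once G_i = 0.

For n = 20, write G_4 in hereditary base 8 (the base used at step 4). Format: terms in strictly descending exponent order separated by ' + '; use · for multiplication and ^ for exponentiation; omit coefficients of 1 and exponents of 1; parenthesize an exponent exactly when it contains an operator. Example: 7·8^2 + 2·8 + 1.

8^2 + 1

G_0 = 20. HB_4(20) = 4^2 + 4. Bump = 30. G_1 = 29.
G_1 = 29. HB_5(29) = 5^2 + 4. Bump = 40. G_2 = 39.
G_2 = 39. HB_6(39) = 6^2 + 3. Bump = 52. G_3 = 51.
G_3 = 51. HB_7(51) = 7^2 + 2. Bump = 66. G_4 = 65.
G_4 = 65. HB_8(65) = 8^2 + 1. Bump = 82. G_5 = 81.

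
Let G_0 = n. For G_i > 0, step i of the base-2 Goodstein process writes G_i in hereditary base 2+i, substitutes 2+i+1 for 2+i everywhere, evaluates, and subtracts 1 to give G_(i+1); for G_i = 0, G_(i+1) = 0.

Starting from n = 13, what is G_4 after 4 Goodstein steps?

(0) 13|_2 = 2^(2 + 1) + 2^2 + 1 ↦ 3^(3 + 1) + 3^3 + 1|_3 = 109 ⇒ 108
(1) 108|_3 = 3^(3 + 1) + 3^3 ↦ 4^(4 + 1) + 4^4|_4 = 1280 ⇒ 1279
(2) 1279|_4 = 4^(4 + 1) + 3·4^3 + 3·4^2 + 3·4 + 3 ↦ 5^(5 + 1) + 3·5^3 + 3·5^2 + 3·5 + 3|_5 = 16093 ⇒ 16092
(3) 16092|_5 = 5^(5 + 1) + 3·5^3 + 3·5^2 + 3·5 + 2 ↦ 6^(6 + 1) + 3·6^3 + 3·6^2 + 3·6 + 2|_6 = 280712 ⇒ 280711

280711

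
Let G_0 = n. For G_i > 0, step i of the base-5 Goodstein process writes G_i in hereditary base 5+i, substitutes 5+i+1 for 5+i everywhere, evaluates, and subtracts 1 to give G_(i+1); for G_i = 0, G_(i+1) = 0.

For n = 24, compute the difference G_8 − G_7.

(0) 24|_5 = 4·5 + 4 ↦ 4·6 + 4|_6 = 28 ⇒ 27
(1) 27|_6 = 4·6 + 3 ↦ 4·7 + 3|_7 = 31 ⇒ 30
(2) 30|_7 = 4·7 + 2 ↦ 4·8 + 2|_8 = 34 ⇒ 33
(3) 33|_8 = 4·8 + 1 ↦ 4·9 + 1|_9 = 37 ⇒ 36
(4) 36|_9 = 4·9 ↦ 4·10|_10 = 40 ⇒ 39
(5) 39|_10 = 3·10 + 9 ↦ 3·11 + 9|_11 = 42 ⇒ 41
(6) 41|_11 = 3·11 + 8 ↦ 3·12 + 8|_12 = 44 ⇒ 43
(7) 43|_12 = 3·12 + 7 ↦ 3·13 + 7|_13 = 46 ⇒ 45

2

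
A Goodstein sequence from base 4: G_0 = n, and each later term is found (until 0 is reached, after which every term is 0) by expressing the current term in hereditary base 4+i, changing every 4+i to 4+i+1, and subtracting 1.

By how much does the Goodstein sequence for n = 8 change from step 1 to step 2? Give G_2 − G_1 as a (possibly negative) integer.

step 0: 8 = 2·4; sub 5 for 4: 2·5; = 10; G_1 = 10−1 = 9
step 1: 9 = 5 + 4; sub 6 for 5: 6 + 4; = 10; G_2 = 10−1 = 9

0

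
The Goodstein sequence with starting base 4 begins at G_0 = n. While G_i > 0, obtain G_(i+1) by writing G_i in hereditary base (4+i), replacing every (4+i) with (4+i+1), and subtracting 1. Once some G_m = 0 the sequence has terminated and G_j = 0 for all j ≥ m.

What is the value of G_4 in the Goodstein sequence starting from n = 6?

5

i=0: 6 = 4 + 2 (b=4); 4→5: 5 + 2 = 7; 7−1 = 6
i=1: 6 = 5 + 1 (b=5); 5→6: 6 + 1 = 7; 7−1 = 6
i=2: 6 = 6 (b=6); 6→7: 7 = 7; 7−1 = 6
i=3: 6 = 6 (b=7); 7→8: 6 = 6; 6−1 = 5
i=4: 5 = 5 (b=8); 8→9: 5 = 5; 5−1 = 4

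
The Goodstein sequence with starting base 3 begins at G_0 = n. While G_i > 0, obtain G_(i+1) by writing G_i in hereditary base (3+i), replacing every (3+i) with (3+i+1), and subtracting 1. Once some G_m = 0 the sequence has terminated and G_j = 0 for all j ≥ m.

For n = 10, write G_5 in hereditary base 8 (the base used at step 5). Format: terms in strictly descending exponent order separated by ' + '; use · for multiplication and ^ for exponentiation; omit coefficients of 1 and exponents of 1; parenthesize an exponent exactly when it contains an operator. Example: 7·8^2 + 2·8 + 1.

4·8 + 1

(0) 10|_3 = 3^2 + 1 ↦ 4^2 + 1|_4 = 17 ⇒ 16
(1) 16|_4 = 4^2 ↦ 5^2|_5 = 25 ⇒ 24
(2) 24|_5 = 4·5 + 4 ↦ 4·6 + 4|_6 = 28 ⇒ 27
(3) 27|_6 = 4·6 + 3 ↦ 4·7 + 3|_7 = 31 ⇒ 30
(4) 30|_7 = 4·7 + 2 ↦ 4·8 + 2|_8 = 34 ⇒ 33
(5) 33|_8 = 4·8 + 1 ↦ 4·9 + 1|_9 = 37 ⇒ 36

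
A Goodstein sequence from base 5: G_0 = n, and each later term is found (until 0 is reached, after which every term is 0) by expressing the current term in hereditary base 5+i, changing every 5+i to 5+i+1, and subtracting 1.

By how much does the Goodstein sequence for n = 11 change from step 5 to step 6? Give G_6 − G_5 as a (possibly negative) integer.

G_0=11  [base 5] 2·5 + 1  →[5↦6]→  2·6 + 1 = 13  −1 ⇒ G_1=12
G_1=12  [base 6] 2·6  →[6↦7]→  2·7 = 14  −1 ⇒ G_2=13
G_2=13  [base 7] 7 + 6  →[7↦8]→  8 + 6 = 14  −1 ⇒ G_3=13
G_3=13  [base 8] 8 + 5  →[8↦9]→  9 + 5 = 14  −1 ⇒ G_4=13
G_4=13  [base 9] 9 + 4  →[9↦10]→  10 + 4 = 14  −1 ⇒ G_5=13
G_5=13  [base 10] 10 + 3  →[10↦11]→  11 + 3 = 14  −1 ⇒ G_6=13

0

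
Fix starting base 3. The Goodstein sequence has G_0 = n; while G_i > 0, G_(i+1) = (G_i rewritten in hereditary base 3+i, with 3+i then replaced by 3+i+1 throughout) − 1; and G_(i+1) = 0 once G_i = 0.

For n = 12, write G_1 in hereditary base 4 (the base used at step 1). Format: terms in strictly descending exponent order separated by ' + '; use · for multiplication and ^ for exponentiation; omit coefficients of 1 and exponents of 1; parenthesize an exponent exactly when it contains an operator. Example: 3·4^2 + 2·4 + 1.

base 3: 12 = 3^2 + 3; at 4: 4^2 + 4 = 20; next = 19
base 4: 19 = 4^2 + 3; at 5: 5^2 + 3 = 28; next = 27

4^2 + 3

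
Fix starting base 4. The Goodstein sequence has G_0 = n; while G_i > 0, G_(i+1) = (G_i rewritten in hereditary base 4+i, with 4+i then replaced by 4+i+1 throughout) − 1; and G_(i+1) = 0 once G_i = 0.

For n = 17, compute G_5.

47

G_0=17  [base 4] 4^2 + 1  →[4↦5]→  5^2 + 1 = 26  −1 ⇒ G_1=25
G_1=25  [base 5] 5^2  →[5↦6]→  6^2 = 36  −1 ⇒ G_2=35
G_2=35  [base 6] 5·6 + 5  →[6↦7]→  5·7 + 5 = 40  −1 ⇒ G_3=39
G_3=39  [base 7] 5·7 + 4  →[7↦8]→  5·8 + 4 = 44  −1 ⇒ G_4=43
G_4=43  [base 8] 5·8 + 3  →[8↦9]→  5·9 + 3 = 48  −1 ⇒ G_5=47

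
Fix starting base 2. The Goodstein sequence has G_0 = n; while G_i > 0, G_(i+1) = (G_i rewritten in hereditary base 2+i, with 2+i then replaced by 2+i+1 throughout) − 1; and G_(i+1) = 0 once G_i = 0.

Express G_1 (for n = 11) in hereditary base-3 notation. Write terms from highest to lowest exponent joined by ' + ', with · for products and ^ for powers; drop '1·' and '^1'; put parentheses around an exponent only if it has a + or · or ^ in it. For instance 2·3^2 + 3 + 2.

[0] 11 ≡ 2^(2 + 1) + 2 + 1 (base 2). Lift 3: 85. −1: 84.
[1] 84 ≡ 3^(3 + 1) + 3 (base 3). Lift 4: 1028. −1: 1027.

3^(3 + 1) + 3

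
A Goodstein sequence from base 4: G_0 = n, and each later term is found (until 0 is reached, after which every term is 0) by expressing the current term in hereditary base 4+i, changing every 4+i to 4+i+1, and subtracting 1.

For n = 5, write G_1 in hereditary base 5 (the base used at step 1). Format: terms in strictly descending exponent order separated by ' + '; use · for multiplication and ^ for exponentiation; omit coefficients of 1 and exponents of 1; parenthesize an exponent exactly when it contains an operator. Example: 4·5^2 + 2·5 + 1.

(0) 5|_4 = 4 + 1 ↦ 5 + 1|_5 = 6 ⇒ 5
(1) 5|_5 = 5 ↦ 6|_6 = 6 ⇒ 5

5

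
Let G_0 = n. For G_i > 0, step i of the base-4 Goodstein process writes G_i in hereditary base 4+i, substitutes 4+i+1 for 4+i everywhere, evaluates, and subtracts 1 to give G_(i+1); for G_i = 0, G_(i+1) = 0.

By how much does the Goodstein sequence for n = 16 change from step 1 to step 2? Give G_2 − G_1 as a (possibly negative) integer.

base 4: 16 = 4^2; at 5: 5^2 = 25; next = 24
base 5: 24 = 4·5 + 4; at 6: 4·6 + 4 = 28; next = 27

3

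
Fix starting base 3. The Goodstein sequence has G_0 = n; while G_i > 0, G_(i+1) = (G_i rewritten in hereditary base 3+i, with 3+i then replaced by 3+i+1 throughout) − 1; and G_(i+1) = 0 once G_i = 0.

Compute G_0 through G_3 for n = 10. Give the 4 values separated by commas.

10, 16, 24, 27

step 0: 10 = 3^2 + 1; sub 4 for 3: 4^2 + 1; = 17; G_1 = 17−1 = 16
step 1: 16 = 4^2; sub 5 for 4: 5^2; = 25; G_2 = 25−1 = 24
step 2: 24 = 4·5 + 4; sub 6 for 5: 4·6 + 4; = 28; G_3 = 28−1 = 27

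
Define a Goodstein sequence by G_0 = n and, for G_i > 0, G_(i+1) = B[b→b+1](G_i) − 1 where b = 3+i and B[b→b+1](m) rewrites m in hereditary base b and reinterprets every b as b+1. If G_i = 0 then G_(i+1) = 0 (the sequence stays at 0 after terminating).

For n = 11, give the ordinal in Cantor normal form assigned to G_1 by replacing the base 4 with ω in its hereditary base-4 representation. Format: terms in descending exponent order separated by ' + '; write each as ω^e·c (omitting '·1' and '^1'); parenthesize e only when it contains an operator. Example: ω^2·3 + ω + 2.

base 3: 11 = 3^2 + 2; at 4: 4^2 + 2 = 18; next = 17
base 4: 17 = 4^2 + 1; at 5: 5^2 + 1 = 26; next = 25

ω^2 + 1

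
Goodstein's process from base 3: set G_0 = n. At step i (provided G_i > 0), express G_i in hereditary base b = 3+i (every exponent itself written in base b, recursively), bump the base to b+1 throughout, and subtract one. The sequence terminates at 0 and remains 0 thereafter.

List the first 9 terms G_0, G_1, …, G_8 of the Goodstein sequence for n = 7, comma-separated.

(0) 7|_3 = 2·3 + 1 ↦ 2·4 + 1|_4 = 9 ⇒ 8
(1) 8|_4 = 2·4 ↦ 2·5|_5 = 10 ⇒ 9
(2) 9|_5 = 5 + 4 ↦ 6 + 4|_6 = 10 ⇒ 9
(3) 9|_6 = 6 + 3 ↦ 7 + 3|_7 = 10 ⇒ 9
(4) 9|_7 = 7 + 2 ↦ 8 + 2|_8 = 10 ⇒ 9
(5) 9|_8 = 8 + 1 ↦ 9 + 1|_9 = 10 ⇒ 9
(6) 9|_9 = 9 ↦ 10|_10 = 10 ⇒ 9
(7) 9|_10 = 9 ↦ 9|_11 = 9 ⇒ 8

7, 8, 9, 9, 9, 9, 9, 9, 8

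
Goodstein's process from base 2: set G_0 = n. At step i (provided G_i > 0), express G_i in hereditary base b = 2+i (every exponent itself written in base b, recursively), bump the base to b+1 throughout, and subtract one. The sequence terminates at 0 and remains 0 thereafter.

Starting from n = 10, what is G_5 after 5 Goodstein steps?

4215754

G_0 = 10. HB_2(10) = 2^(2 + 1) + 2. Bump = 84. G_1 = 83.
G_1 = 83. HB_3(83) = 3^(3 + 1) + 2. Bump = 1026. G_2 = 1025.
G_2 = 1025. HB_4(1025) = 4^(4 + 1) + 1. Bump = 15626. G_3 = 15625.
G_3 = 15625. HB_5(15625) = 5^(5 + 1). Bump = 279936. G_4 = 279935.
G_4 = 279935. HB_6(279935) = 5·6^6 + 5·6^5 + 5·6^4 + 5·6^3 + 5·6^2 + 5·6 + 5. Bump = 4215755. G_5 = 4215754.
G_5 = 4215754. HB_7(4215754) = 5·7^7 + 5·7^5 + 5·7^4 + 5·7^3 + 5·7^2 + 5·7 + 4. Bump = 84073324. G_6 = 84073323.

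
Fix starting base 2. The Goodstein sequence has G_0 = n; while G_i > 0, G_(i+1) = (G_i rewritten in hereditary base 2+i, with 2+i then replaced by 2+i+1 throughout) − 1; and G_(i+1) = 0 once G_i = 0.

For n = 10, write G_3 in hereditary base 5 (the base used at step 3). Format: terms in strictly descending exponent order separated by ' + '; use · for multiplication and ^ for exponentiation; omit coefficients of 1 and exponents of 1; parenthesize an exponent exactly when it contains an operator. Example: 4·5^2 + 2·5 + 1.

5^(5 + 1)

G_0=10  [base 2] 2^(2 + 1) + 2  →[2↦3]→  3^(3 + 1) + 3 = 84  −1 ⇒ G_1=83
G_1=83  [base 3] 3^(3 + 1) + 2  →[3↦4]→  4^(4 + 1) + 2 = 1026  −1 ⇒ G_2=1025
G_2=1025  [base 4] 4^(4 + 1) + 1  →[4↦5]→  5^(5 + 1) + 1 = 15626  −1 ⇒ G_3=15625
G_3=15625  [base 5] 5^(5 + 1)  →[5↦6]→  6^(6 + 1) = 279936  −1 ⇒ G_4=279935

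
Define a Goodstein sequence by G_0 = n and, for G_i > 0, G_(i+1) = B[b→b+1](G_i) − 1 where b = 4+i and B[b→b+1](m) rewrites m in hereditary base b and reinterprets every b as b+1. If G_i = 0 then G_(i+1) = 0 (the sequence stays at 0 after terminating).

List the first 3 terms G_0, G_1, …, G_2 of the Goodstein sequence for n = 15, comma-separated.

i=0: 15 = 3·4 + 3 (b=4); 4→5: 3·5 + 3 = 18; 18−1 = 17
i=1: 17 = 3·5 + 2 (b=5); 5→6: 3·6 + 2 = 20; 20−1 = 19

15, 17, 19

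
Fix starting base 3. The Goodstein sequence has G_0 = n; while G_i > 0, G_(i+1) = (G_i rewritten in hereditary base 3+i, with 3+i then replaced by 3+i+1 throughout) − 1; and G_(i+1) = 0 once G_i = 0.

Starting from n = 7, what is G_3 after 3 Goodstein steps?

[0] 7 ≡ 2·3 + 1 (base 3). Lift 4: 9. −1: 8.
[1] 8 ≡ 2·4 (base 4). Lift 5: 10. −1: 9.
[2] 9 ≡ 5 + 4 (base 5). Lift 6: 10. −1: 9.
[3] 9 ≡ 6 + 3 (base 6). Lift 7: 10. −1: 9.

9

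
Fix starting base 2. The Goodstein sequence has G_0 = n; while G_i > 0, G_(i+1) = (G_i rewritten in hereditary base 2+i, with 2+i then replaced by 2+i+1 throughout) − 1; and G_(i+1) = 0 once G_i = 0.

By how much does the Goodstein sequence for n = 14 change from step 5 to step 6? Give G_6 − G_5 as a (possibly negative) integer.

G_0=14  [base 2] 2^(2 + 1) + 2^2 + 2  →[2↦3]→  3^(3 + 1) + 3^3 + 3 = 111  −1 ⇒ G_1=110
G_1=110  [base 3] 3^(3 + 1) + 3^3 + 2  →[3↦4]→  4^(4 + 1) + 4^4 + 2 = 1282  −1 ⇒ G_2=1281
G_2=1281  [base 4] 4^(4 + 1) + 4^4 + 1  →[4↦5]→  5^(5 + 1) + 5^5 + 1 = 18751  −1 ⇒ G_3=18750
G_3=18750  [base 5] 5^(5 + 1) + 5^5  →[5↦6]→  6^(6 + 1) + 6^6 = 326592  −1 ⇒ G_4=326591
G_4=326591  [base 6] 6^(6 + 1) + 5·6^5 + 5·6^4 + 5·6^3 + 5·6^2 + 5·6 + 5  →[6↦7]→  7^(7 + 1) + 5·7^5 + 5·7^4 + 5·7^3 + 5·7^2 + 5·7 + 5 = 5862841  −1 ⇒ G_5=5862840
G_5=5862840  [base 7] 7^(7 + 1) + 5·7^5 + 5·7^4 + 5·7^3 + 5·7^2 + 5·7 + 4  →[7↦8]→  8^(8 + 1) + 5·8^5 + 5·8^4 + 5·8^3 + 5·8^2 + 5·8 + 4 = 134404972  −1 ⇒ G_6=134404971

128542131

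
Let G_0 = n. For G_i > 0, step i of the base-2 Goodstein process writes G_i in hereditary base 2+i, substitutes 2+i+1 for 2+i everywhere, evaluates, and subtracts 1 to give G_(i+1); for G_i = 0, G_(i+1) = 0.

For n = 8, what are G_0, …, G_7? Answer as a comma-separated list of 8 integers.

G_0 = 8. HB_2(8) = 2^(2 + 1). Bump = 81. G_1 = 80.
G_1 = 80. HB_3(80) = 2·3^3 + 2·3^2 + 2·3 + 2. Bump = 554. G_2 = 553.
G_2 = 553. HB_4(553) = 2·4^4 + 2·4^2 + 2·4 + 1. Bump = 6311. G_3 = 6310.
G_3 = 6310. HB_5(6310) = 2·5^5 + 2·5^2 + 2·5. Bump = 93396. G_4 = 93395.
G_4 = 93395. HB_6(93395) = 2·6^6 + 2·6^2 + 6 + 5. Bump = 1647196. G_5 = 1647195.
G_5 = 1647195. HB_7(1647195) = 2·7^7 + 2·7^2 + 7 + 4. Bump = 33554572. G_6 = 33554571.
G_6 = 33554571. HB_8(33554571) = 2·8^8 + 2·8^2 + 8 + 3. Bump = 774841152. G_7 = 774841151.

8, 80, 553, 6310, 93395, 1647195, 33554571, 774841151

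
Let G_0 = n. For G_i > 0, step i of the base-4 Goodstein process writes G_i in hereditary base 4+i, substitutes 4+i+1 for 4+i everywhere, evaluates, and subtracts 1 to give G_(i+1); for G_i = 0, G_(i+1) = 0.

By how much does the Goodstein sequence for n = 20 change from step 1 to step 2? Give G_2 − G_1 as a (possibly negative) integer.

G_0=20  [base 4] 4^2 + 4  →[4↦5]→  5^2 + 5 = 30  −1 ⇒ G_1=29
G_1=29  [base 5] 5^2 + 4  →[5↦6]→  6^2 + 4 = 40  −1 ⇒ G_2=39

10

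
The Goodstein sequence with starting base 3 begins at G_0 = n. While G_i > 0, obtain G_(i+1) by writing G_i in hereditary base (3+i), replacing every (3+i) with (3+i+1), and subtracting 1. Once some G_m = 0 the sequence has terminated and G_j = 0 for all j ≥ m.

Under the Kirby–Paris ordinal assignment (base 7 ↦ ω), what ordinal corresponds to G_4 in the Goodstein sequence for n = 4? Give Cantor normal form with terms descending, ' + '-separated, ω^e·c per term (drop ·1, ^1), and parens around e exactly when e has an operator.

2

[0] 4 ≡ 3 + 1 (base 3). Lift 4: 5. −1: 4.
[1] 4 ≡ 4 (base 4). Lift 5: 5. −1: 4.
[2] 4 ≡ 4 (base 5). Lift 6: 4. −1: 3.
[3] 3 ≡ 3 (base 6). Lift 7: 3. −1: 2.
[4] 2 ≡ 2 (base 7). Lift 8: 2. −1: 1.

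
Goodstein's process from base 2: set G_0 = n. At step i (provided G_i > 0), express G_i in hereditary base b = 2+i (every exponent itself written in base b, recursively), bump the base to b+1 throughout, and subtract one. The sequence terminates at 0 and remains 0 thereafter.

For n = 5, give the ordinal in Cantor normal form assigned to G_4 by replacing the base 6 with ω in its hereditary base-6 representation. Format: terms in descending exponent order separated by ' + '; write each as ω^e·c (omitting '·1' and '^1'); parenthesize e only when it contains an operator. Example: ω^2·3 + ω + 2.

step 0: 5 = 2^2 + 1; sub 3 for 2: 3^3 + 1; = 28; G_1 = 28−1 = 27
step 1: 27 = 3^3; sub 4 for 3: 4^4; = 256; G_2 = 256−1 = 255
step 2: 255 = 3·4^3 + 3·4^2 + 3·4 + 3; sub 5 for 4: 3·5^3 + 3·5^2 + 3·5 + 3; = 468; G_3 = 468−1 = 467
step 3: 467 = 3·5^3 + 3·5^2 + 3·5 + 2; sub 6 for 5: 3·6^3 + 3·6^2 + 3·6 + 2; = 776; G_4 = 776−1 = 775
step 4: 775 = 3·6^3 + 3·6^2 + 3·6 + 1; sub 7 for 6: 3·7^3 + 3·7^2 + 3·7 + 1; = 1198; G_5 = 1198−1 = 1197

ω^3·3 + ω^2·3 + ω·3 + 1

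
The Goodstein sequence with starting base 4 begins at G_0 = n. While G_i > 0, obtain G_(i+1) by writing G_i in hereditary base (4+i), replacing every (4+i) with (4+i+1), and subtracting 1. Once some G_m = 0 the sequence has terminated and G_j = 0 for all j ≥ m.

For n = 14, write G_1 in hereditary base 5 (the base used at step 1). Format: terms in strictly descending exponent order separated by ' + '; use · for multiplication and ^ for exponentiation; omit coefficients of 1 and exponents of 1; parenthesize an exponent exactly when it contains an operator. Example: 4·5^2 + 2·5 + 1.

3·5 + 1

(0) 14|_4 = 3·4 + 2 ↦ 3·5 + 2|_5 = 17 ⇒ 16
(1) 16|_5 = 3·5 + 1 ↦ 3·6 + 1|_6 = 19 ⇒ 18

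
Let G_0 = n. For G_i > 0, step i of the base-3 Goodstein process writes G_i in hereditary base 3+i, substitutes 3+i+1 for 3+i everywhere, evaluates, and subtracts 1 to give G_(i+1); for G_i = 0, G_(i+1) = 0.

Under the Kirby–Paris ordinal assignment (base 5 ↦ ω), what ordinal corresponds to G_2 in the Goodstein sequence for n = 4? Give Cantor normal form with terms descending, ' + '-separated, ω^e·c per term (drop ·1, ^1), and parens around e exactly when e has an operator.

4

4 —HB3→ 3 + 1 —bump→ 4 + 1 = 5 —(−1)→ 4
4 —HB4→ 4 —bump→ 5 = 5 —(−1)→ 4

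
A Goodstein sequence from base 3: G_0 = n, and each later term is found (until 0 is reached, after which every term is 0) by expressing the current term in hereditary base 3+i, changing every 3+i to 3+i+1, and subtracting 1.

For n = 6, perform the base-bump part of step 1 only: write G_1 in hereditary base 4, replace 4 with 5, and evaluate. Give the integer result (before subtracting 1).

(0) 6|_3 = 2·3 ↦ 2·4|_4 = 8 ⇒ 7
(1) 7|_4 = 4 + 3 ↦ 5 + 3|_5 = 8 ⇒ 7

8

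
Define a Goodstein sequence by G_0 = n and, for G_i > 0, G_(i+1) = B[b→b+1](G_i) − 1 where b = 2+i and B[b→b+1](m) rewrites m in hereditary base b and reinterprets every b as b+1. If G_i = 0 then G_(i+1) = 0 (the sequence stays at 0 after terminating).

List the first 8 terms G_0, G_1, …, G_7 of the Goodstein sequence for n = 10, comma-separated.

G_0 = 10. HB_2(10) = 2^(2 + 1) + 2. Bump = 84. G_1 = 83.
G_1 = 83. HB_3(83) = 3^(3 + 1) + 2. Bump = 1026. G_2 = 1025.
G_2 = 1025. HB_4(1025) = 4^(4 + 1) + 1. Bump = 15626. G_3 = 15625.
G_3 = 15625. HB_5(15625) = 5^(5 + 1). Bump = 279936. G_4 = 279935.
G_4 = 279935. HB_6(279935) = 5·6^6 + 5·6^5 + 5·6^4 + 5·6^3 + 5·6^2 + 5·6 + 5. Bump = 4215755. G_5 = 4215754.
G_5 = 4215754. HB_7(4215754) = 5·7^7 + 5·7^5 + 5·7^4 + 5·7^3 + 5·7^2 + 5·7 + 4. Bump = 84073324. G_6 = 84073323.
G_6 = 84073323. HB_8(84073323) = 5·8^8 + 5·8^5 + 5·8^4 + 5·8^3 + 5·8^2 + 5·8 + 3. Bump = 1937434593. G_7 = 1937434592.

10, 83, 1025, 15625, 279935, 4215754, 84073323, 1937434592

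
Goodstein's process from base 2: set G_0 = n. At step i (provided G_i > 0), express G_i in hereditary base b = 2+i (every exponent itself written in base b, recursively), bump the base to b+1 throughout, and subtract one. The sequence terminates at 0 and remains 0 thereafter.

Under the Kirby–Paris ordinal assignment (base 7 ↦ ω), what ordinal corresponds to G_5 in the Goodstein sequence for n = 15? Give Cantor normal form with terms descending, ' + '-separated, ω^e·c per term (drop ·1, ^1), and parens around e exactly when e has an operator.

ω^(ω + 1) + ω^ω

G_0 = 15. HB_2(15) = 2^(2 + 1) + 2^2 + 2 + 1. Bump = 112. G_1 = 111.
G_1 = 111. HB_3(111) = 3^(3 + 1) + 3^3 + 3. Bump = 1284. G_2 = 1283.
G_2 = 1283. HB_4(1283) = 4^(4 + 1) + 4^4 + 3. Bump = 18753. G_3 = 18752.
G_3 = 18752. HB_5(18752) = 5^(5 + 1) + 5^5 + 2. Bump = 326594. G_4 = 326593.
G_4 = 326593. HB_6(326593) = 6^(6 + 1) + 6^6 + 1. Bump = 6588345. G_5 = 6588344.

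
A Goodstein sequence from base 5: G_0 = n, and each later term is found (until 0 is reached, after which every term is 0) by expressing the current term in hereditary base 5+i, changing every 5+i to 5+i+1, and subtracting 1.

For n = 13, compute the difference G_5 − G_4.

0

base 5: 13 = 2·5 + 3; at 6: 2·6 + 3 = 15; next = 14
base 6: 14 = 2·6 + 2; at 7: 2·7 + 2 = 16; next = 15
base 7: 15 = 2·7 + 1; at 8: 2·8 + 1 = 17; next = 16
base 8: 16 = 2·8; at 9: 2·9 = 18; next = 17
base 9: 17 = 9 + 8; at 10: 10 + 8 = 18; next = 17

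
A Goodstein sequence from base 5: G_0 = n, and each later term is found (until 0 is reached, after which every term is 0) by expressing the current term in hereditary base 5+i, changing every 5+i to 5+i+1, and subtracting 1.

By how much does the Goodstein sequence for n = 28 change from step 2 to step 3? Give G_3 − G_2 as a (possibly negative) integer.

28 —HB5→ 5^2 + 3 —bump→ 6^2 + 3 = 39 —(−1)→ 38
38 —HB6→ 6^2 + 2 —bump→ 7^2 + 2 = 51 —(−1)→ 50
50 —HB7→ 7^2 + 1 —bump→ 8^2 + 1 = 65 —(−1)→ 64

14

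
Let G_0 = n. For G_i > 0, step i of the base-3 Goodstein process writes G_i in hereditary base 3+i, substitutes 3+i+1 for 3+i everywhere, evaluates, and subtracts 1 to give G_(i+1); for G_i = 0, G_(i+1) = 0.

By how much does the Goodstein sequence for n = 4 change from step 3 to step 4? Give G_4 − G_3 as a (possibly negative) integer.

G_0=4  [base 3] 3 + 1  →[3↦4]→  4 + 1 = 5  −1 ⇒ G_1=4
G_1=4  [base 4] 4  →[4↦5]→  5 = 5  −1 ⇒ G_2=4
G_2=4  [base 5] 4  →[5↦6]→  4 = 4  −1 ⇒ G_3=3
G_3=3  [base 6] 3  →[6↦7]→  3 = 3  −1 ⇒ G_4=2

-1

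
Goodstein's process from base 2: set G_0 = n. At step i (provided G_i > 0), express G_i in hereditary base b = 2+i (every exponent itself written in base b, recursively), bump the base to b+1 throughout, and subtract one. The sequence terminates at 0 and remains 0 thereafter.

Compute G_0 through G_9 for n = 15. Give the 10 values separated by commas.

base 2: 15 = 2^(2 + 1) + 2^2 + 2 + 1; at 3: 3^(3 + 1) + 3^3 + 3 + 1 = 112; next = 111
base 3: 111 = 3^(3 + 1) + 3^3 + 3; at 4: 4^(4 + 1) + 4^4 + 4 = 1284; next = 1283
base 4: 1283 = 4^(4 + 1) + 4^4 + 3; at 5: 5^(5 + 1) + 5^5 + 3 = 18753; next = 18752
base 5: 18752 = 5^(5 + 1) + 5^5 + 2; at 6: 6^(6 + 1) + 6^6 + 2 = 326594; next = 326593
base 6: 326593 = 6^(6 + 1) + 6^6 + 1; at 7: 7^(7 + 1) + 7^7 + 1 = 6588345; next = 6588344
base 7: 6588344 = 7^(7 + 1) + 7^7; at 8: 8^(8 + 1) + 8^8 = 150994944; next = 150994943
base 8: 150994943 = 8^(8 + 1) + 7·8^7 + 7·8^6 + 7·8^5 + 7·8^4 + 7·8^3 + 7·8^2 + 7·8 + 7; at 9: 9^(9 + 1) + 7·9^7 + 7·9^6 + 7·9^5 + 7·9^4 + 7·9^3 + 7·9^2 + 7·9 + 7 = 3524450281; next = 3524450280
base 9: 3524450280 = 9^(9 + 1) + 7·9^7 + 7·9^6 + 7·9^5 + 7·9^4 + 7·9^3 + 7·9^2 + 7·9 + 6; at 10: 10^(10 + 1) + 7·10^7 + 7·10^6 + 7·10^5 + 7·10^4 + 7·10^3 + 7·10^2 + 7·10 + 6 = 100077777776; next = 100077777775
base 10: 100077777775 = 10^(10 + 1) + 7·10^7 + 7·10^6 + 7·10^5 + 7·10^4 + 7·10^3 + 7·10^2 + 7·10 + 5; at 11: 11^(11 + 1) + 7·11^7 + 7·11^6 + 7·11^5 + 7·11^4 + 7·11^3 + 7·11^2 + 7·11 + 5 = 3138578427935; next = 3138578427934

15, 111, 1283, 18752, 326593, 6588344, 150994943, 3524450280, 100077777775, 3138578427934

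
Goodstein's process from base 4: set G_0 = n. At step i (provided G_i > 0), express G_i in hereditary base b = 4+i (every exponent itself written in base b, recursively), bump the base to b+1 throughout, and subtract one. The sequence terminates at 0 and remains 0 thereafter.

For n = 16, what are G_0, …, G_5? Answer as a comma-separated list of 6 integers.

G_0=16  [base 4] 4^2  →[4↦5]→  5^2 = 25  −1 ⇒ G_1=24
G_1=24  [base 5] 4·5 + 4  →[5↦6]→  4·6 + 4 = 28  −1 ⇒ G_2=27
G_2=27  [base 6] 4·6 + 3  →[6↦7]→  4·7 + 3 = 31  −1 ⇒ G_3=30
G_3=30  [base 7] 4·7 + 2  →[7↦8]→  4·8 + 2 = 34  −1 ⇒ G_4=33
G_4=33  [base 8] 4·8 + 1  →[8↦9]→  4·9 + 1 = 37  −1 ⇒ G_5=36

16, 24, 27, 30, 33, 36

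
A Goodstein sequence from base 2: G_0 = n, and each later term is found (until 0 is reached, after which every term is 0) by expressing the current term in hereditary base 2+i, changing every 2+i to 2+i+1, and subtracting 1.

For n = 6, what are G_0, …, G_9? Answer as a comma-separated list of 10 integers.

6, 29, 257, 3125, 46655, 98039, 187243, 332147, 555551, 885775

6 —HB2→ 2^2 + 2 —bump→ 3^3 + 3 = 30 —(−1)→ 29
29 —HB3→ 3^3 + 2 —bump→ 4^4 + 2 = 258 —(−1)→ 257
257 —HB4→ 4^4 + 1 —bump→ 5^5 + 1 = 3126 —(−1)→ 3125
3125 —HB5→ 5^5 —bump→ 6^6 = 46656 —(−1)→ 46655
46655 —HB6→ 5·6^5 + 5·6^4 + 5·6^3 + 5·6^2 + 5·6 + 5 —bump→ 5·7^5 + 5·7^4 + 5·7^3 + 5·7^2 + 5·7 + 5 = 98040 —(−1)→ 98039
98039 —HB7→ 5·7^5 + 5·7^4 + 5·7^3 + 5·7^2 + 5·7 + 4 —bump→ 5·8^5 + 5·8^4 + 5·8^3 + 5·8^2 + 5·8 + 4 = 187244 —(−1)→ 187243
187243 —HB8→ 5·8^5 + 5·8^4 + 5·8^3 + 5·8^2 + 5·8 + 3 —bump→ 5·9^5 + 5·9^4 + 5·9^3 + 5·9^2 + 5·9 + 3 = 332148 —(−1)→ 332147
332147 —HB9→ 5·9^5 + 5·9^4 + 5·9^3 + 5·9^2 + 5·9 + 2 —bump→ 5·10^5 + 5·10^4 + 5·10^3 + 5·10^2 + 5·10 + 2 = 555552 —(−1)→ 555551
555551 —HB10→ 5·10^5 + 5·10^4 + 5·10^3 + 5·10^2 + 5·10 + 1 —bump→ 5·11^5 + 5·11^4 + 5·11^3 + 5·11^2 + 5·11 + 1 = 885776 —(−1)→ 885775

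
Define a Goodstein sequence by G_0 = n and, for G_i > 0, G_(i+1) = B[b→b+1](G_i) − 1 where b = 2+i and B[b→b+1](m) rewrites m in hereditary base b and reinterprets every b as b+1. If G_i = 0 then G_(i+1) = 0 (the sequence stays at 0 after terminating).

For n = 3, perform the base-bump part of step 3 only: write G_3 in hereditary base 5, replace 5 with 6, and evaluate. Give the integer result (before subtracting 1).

2

step 0: 3 = 2 + 1; sub 3 for 2: 3 + 1; = 4; G_1 = 4−1 = 3
step 1: 3 = 3; sub 4 for 3: 4; = 4; G_2 = 4−1 = 3
step 2: 3 = 3; sub 5 for 4: 3; = 3; G_3 = 3−1 = 2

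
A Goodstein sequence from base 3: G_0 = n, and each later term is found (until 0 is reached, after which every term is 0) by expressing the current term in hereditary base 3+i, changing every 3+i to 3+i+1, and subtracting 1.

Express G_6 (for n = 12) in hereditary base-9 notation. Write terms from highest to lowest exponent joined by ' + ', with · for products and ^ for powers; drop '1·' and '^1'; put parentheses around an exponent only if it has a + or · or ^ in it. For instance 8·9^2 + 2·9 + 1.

7·9 + 6

G_0=12  [base 3] 3^2 + 3  →[3↦4]→  4^2 + 4 = 20  −1 ⇒ G_1=19
G_1=19  [base 4] 4^2 + 3  →[4↦5]→  5^2 + 3 = 28  −1 ⇒ G_2=27
G_2=27  [base 5] 5^2 + 2  →[5↦6]→  6^2 + 2 = 38  −1 ⇒ G_3=37
G_3=37  [base 6] 6^2 + 1  →[6↦7]→  7^2 + 1 = 50  −1 ⇒ G_4=49
G_4=49  [base 7] 7^2  →[7↦8]→  8^2 = 64  −1 ⇒ G_5=63
G_5=63  [base 8] 7·8 + 7  →[8↦9]→  7·9 + 7 = 70  −1 ⇒ G_6=69
G_6=69  [base 9] 7·9 + 6  →[9↦10]→  7·10 + 6 = 76  −1 ⇒ G_7=75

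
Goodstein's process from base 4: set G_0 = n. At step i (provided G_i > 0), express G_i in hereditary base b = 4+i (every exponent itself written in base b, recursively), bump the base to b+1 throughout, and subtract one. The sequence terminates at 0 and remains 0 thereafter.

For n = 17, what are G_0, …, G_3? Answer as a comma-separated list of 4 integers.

17, 25, 35, 39

(0) 17|_4 = 4^2 + 1 ↦ 5^2 + 1|_5 = 26 ⇒ 25
(1) 25|_5 = 5^2 ↦ 6^2|_6 = 36 ⇒ 35
(2) 35|_6 = 5·6 + 5 ↦ 5·7 + 5|_7 = 40 ⇒ 39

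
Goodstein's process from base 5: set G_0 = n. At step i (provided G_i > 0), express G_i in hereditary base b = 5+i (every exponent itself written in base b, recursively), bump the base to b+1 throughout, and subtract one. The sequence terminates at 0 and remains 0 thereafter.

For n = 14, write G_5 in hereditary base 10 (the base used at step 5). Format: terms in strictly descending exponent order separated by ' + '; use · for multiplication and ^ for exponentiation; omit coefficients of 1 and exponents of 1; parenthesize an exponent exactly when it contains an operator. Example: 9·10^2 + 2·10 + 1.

10 + 9

(0) 14|_5 = 2·5 + 4 ↦ 2·6 + 4|_6 = 16 ⇒ 15
(1) 15|_6 = 2·6 + 3 ↦ 2·7 + 3|_7 = 17 ⇒ 16
(2) 16|_7 = 2·7 + 2 ↦ 2·8 + 2|_8 = 18 ⇒ 17
(3) 17|_8 = 2·8 + 1 ↦ 2·9 + 1|_9 = 19 ⇒ 18
(4) 18|_9 = 2·9 ↦ 2·10|_10 = 20 ⇒ 19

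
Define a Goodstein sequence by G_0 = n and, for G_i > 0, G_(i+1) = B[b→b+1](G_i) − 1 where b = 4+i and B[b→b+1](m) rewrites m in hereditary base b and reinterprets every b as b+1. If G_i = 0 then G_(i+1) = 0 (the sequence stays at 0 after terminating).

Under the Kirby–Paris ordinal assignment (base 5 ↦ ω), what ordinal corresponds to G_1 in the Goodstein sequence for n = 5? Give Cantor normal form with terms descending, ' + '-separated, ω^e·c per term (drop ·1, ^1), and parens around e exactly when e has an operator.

ω

i=0: 5 = 4 + 1 (b=4); 4→5: 5 + 1 = 6; 6−1 = 5
i=1: 5 = 5 (b=5); 5→6: 6 = 6; 6−1 = 5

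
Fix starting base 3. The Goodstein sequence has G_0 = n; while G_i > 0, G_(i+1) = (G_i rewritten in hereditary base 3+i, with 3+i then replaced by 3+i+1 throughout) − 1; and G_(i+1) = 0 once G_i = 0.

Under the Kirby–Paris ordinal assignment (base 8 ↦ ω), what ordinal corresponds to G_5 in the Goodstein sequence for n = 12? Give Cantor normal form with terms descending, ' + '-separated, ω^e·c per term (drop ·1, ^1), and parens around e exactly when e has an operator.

i=0: 12 = 3^2 + 3 (b=3); 3→4: 4^2 + 4 = 20; 20−1 = 19
i=1: 19 = 4^2 + 3 (b=4); 4→5: 5^2 + 3 = 28; 28−1 = 27
i=2: 27 = 5^2 + 2 (b=5); 5→6: 6^2 + 2 = 38; 38−1 = 37
i=3: 37 = 6^2 + 1 (b=6); 6→7: 7^2 + 1 = 50; 50−1 = 49
i=4: 49 = 7^2 (b=7); 7→8: 8^2 = 64; 64−1 = 63

ω·7 + 7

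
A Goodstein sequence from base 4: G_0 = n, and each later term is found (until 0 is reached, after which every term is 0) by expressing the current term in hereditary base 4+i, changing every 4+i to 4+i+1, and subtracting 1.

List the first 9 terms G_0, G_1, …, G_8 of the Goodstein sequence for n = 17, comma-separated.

[0] 17 ≡ 4^2 + 1 (base 4). Lift 5: 26. −1: 25.
[1] 25 ≡ 5^2 (base 5). Lift 6: 36. −1: 35.
[2] 35 ≡ 5·6 + 5 (base 6). Lift 7: 40. −1: 39.
[3] 39 ≡ 5·7 + 4 (base 7). Lift 8: 44. −1: 43.
[4] 43 ≡ 5·8 + 3 (base 8). Lift 9: 48. −1: 47.
[5] 47 ≡ 5·9 + 2 (base 9). Lift 10: 52. −1: 51.
[6] 51 ≡ 5·10 + 1 (base 10). Lift 11: 56. −1: 55.
[7] 55 ≡ 5·11 (base 11). Lift 12: 60. −1: 59.

17, 25, 35, 39, 43, 47, 51, 55, 59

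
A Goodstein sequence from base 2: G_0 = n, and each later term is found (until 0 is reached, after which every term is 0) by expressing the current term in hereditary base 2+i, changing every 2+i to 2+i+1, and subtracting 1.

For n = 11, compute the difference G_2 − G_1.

base 2: 11 = 2^(2 + 1) + 2 + 1; at 3: 3^(3 + 1) + 3 + 1 = 85; next = 84
base 3: 84 = 3^(3 + 1) + 3; at 4: 4^(4 + 1) + 4 = 1028; next = 1027

943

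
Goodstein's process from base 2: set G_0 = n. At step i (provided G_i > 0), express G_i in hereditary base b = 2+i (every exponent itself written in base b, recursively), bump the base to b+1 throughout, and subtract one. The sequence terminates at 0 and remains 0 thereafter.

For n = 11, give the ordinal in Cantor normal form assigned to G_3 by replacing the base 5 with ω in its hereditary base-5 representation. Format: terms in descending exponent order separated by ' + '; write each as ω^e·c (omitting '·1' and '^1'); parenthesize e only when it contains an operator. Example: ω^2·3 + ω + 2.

G_0=11  [base 2] 2^(2 + 1) + 2 + 1  →[2↦3]→  3^(3 + 1) + 3 + 1 = 85  −1 ⇒ G_1=84
G_1=84  [base 3] 3^(3 + 1) + 3  →[3↦4]→  4^(4 + 1) + 4 = 1028  −1 ⇒ G_2=1027
G_2=1027  [base 4] 4^(4 + 1) + 3  →[4↦5]→  5^(5 + 1) + 3 = 15628  −1 ⇒ G_3=15627

ω^(ω + 1) + 2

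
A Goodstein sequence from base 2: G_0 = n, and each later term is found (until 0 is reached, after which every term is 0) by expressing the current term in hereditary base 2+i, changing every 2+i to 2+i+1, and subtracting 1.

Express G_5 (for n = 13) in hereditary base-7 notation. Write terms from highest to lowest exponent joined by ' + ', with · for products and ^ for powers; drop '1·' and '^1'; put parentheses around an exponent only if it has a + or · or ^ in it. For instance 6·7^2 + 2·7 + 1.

(0) 13|_2 = 2^(2 + 1) + 2^2 + 1 ↦ 3^(3 + 1) + 3^3 + 1|_3 = 109 ⇒ 108
(1) 108|_3 = 3^(3 + 1) + 3^3 ↦ 4^(4 + 1) + 4^4|_4 = 1280 ⇒ 1279
(2) 1279|_4 = 4^(4 + 1) + 3·4^3 + 3·4^2 + 3·4 + 3 ↦ 5^(5 + 1) + 3·5^3 + 3·5^2 + 3·5 + 3|_5 = 16093 ⇒ 16092
(3) 16092|_5 = 5^(5 + 1) + 3·5^3 + 3·5^2 + 3·5 + 2 ↦ 6^(6 + 1) + 3·6^3 + 3·6^2 + 3·6 + 2|_6 = 280712 ⇒ 280711
(4) 280711|_6 = 6^(6 + 1) + 3·6^3 + 3·6^2 + 3·6 + 1 ↦ 7^(7 + 1) + 3·7^3 + 3·7^2 + 3·7 + 1|_7 = 5765999 ⇒ 5765998
(5) 5765998|_7 = 7^(7 + 1) + 3·7^3 + 3·7^2 + 3·7 ↦ 8^(8 + 1) + 3·8^3 + 3·8^2 + 3·8|_8 = 134219480 ⇒ 134219479

7^(7 + 1) + 3·7^3 + 3·7^2 + 3·7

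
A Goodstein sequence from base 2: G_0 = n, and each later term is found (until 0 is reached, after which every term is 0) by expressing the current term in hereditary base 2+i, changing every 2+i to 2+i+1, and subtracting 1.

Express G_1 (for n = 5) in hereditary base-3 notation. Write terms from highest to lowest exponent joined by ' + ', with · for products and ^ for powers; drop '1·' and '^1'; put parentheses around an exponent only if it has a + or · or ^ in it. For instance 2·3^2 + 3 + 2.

G_0=5  [base 2] 2^2 + 1  →[2↦3]→  3^3 + 1 = 28  −1 ⇒ G_1=27
G_1=27  [base 3] 3^3  →[3↦4]→  4^4 = 256  −1 ⇒ G_2=255

3^3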